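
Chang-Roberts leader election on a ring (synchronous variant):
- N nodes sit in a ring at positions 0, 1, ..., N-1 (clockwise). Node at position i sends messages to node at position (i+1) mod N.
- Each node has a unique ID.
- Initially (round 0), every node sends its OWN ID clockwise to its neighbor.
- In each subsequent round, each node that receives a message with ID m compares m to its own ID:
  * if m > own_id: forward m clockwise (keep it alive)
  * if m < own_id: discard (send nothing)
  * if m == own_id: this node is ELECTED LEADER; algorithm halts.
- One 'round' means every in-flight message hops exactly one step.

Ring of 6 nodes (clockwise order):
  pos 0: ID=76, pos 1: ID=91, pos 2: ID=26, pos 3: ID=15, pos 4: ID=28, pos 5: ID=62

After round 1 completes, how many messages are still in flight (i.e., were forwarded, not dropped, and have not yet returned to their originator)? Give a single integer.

Round 1: pos1(id91) recv 76: drop; pos2(id26) recv 91: fwd; pos3(id15) recv 26: fwd; pos4(id28) recv 15: drop; pos5(id62) recv 28: drop; pos0(id76) recv 62: drop
After round 1: 2 messages still in flight

Answer: 2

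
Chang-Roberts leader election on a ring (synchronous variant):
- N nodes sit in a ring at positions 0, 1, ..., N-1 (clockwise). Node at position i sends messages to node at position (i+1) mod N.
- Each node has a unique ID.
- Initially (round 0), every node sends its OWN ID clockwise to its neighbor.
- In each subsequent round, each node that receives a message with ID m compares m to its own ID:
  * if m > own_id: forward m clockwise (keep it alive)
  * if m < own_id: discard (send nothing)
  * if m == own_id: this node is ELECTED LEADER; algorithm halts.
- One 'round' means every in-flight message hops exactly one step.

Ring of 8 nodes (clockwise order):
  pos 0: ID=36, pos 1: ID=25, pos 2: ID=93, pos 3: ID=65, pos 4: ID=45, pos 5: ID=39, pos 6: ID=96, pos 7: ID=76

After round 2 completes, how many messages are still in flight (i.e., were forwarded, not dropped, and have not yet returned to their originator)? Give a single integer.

Answer: 4

Derivation:
Round 1: pos1(id25) recv 36: fwd; pos2(id93) recv 25: drop; pos3(id65) recv 93: fwd; pos4(id45) recv 65: fwd; pos5(id39) recv 45: fwd; pos6(id96) recv 39: drop; pos7(id76) recv 96: fwd; pos0(id36) recv 76: fwd
Round 2: pos2(id93) recv 36: drop; pos4(id45) recv 93: fwd; pos5(id39) recv 65: fwd; pos6(id96) recv 45: drop; pos0(id36) recv 96: fwd; pos1(id25) recv 76: fwd
After round 2: 4 messages still in flight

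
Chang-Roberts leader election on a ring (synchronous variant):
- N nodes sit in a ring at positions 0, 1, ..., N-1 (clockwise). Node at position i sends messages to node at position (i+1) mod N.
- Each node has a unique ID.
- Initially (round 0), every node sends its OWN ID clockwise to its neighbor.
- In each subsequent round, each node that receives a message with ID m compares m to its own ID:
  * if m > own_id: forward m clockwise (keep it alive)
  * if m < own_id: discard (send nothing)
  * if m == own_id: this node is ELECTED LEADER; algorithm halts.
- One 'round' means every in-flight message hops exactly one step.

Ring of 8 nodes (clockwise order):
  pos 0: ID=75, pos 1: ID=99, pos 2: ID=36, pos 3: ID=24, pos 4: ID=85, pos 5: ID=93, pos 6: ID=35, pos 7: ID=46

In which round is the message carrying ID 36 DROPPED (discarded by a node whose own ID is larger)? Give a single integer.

Round 1: pos1(id99) recv 75: drop; pos2(id36) recv 99: fwd; pos3(id24) recv 36: fwd; pos4(id85) recv 24: drop; pos5(id93) recv 85: drop; pos6(id35) recv 93: fwd; pos7(id46) recv 35: drop; pos0(id75) recv 46: drop
Round 2: pos3(id24) recv 99: fwd; pos4(id85) recv 36: drop; pos7(id46) recv 93: fwd
Round 3: pos4(id85) recv 99: fwd; pos0(id75) recv 93: fwd
Round 4: pos5(id93) recv 99: fwd; pos1(id99) recv 93: drop
Round 5: pos6(id35) recv 99: fwd
Round 6: pos7(id46) recv 99: fwd
Round 7: pos0(id75) recv 99: fwd
Round 8: pos1(id99) recv 99: ELECTED
Message ID 36 originates at pos 2; dropped at pos 4 in round 2

Answer: 2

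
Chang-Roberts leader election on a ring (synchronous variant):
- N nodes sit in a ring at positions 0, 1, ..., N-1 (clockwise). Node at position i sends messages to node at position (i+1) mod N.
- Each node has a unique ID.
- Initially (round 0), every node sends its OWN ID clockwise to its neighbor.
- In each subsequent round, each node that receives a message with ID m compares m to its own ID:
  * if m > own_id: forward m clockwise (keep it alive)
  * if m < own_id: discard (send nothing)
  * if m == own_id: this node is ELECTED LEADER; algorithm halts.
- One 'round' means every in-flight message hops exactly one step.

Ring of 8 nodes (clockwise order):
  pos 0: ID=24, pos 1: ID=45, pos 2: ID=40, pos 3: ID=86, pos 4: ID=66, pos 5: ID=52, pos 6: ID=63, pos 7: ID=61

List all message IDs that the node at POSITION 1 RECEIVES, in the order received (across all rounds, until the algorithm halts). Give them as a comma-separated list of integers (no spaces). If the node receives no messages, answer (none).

Answer: 24,61,63,66,86

Derivation:
Round 1: pos1(id45) recv 24: drop; pos2(id40) recv 45: fwd; pos3(id86) recv 40: drop; pos4(id66) recv 86: fwd; pos5(id52) recv 66: fwd; pos6(id63) recv 52: drop; pos7(id61) recv 63: fwd; pos0(id24) recv 61: fwd
Round 2: pos3(id86) recv 45: drop; pos5(id52) recv 86: fwd; pos6(id63) recv 66: fwd; pos0(id24) recv 63: fwd; pos1(id45) recv 61: fwd
Round 3: pos6(id63) recv 86: fwd; pos7(id61) recv 66: fwd; pos1(id45) recv 63: fwd; pos2(id40) recv 61: fwd
Round 4: pos7(id61) recv 86: fwd; pos0(id24) recv 66: fwd; pos2(id40) recv 63: fwd; pos3(id86) recv 61: drop
Round 5: pos0(id24) recv 86: fwd; pos1(id45) recv 66: fwd; pos3(id86) recv 63: drop
Round 6: pos1(id45) recv 86: fwd; pos2(id40) recv 66: fwd
Round 7: pos2(id40) recv 86: fwd; pos3(id86) recv 66: drop
Round 8: pos3(id86) recv 86: ELECTED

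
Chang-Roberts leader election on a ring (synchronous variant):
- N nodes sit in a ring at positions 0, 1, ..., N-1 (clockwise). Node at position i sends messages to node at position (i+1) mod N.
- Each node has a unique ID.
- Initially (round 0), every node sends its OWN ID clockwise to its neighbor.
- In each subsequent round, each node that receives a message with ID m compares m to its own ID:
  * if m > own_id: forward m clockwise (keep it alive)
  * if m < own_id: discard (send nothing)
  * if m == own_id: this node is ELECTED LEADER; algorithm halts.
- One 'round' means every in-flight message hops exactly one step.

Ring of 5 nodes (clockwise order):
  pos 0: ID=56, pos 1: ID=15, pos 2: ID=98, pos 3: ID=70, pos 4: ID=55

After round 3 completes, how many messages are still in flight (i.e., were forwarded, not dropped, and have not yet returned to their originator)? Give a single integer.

Round 1: pos1(id15) recv 56: fwd; pos2(id98) recv 15: drop; pos3(id70) recv 98: fwd; pos4(id55) recv 70: fwd; pos0(id56) recv 55: drop
Round 2: pos2(id98) recv 56: drop; pos4(id55) recv 98: fwd; pos0(id56) recv 70: fwd
Round 3: pos0(id56) recv 98: fwd; pos1(id15) recv 70: fwd
After round 3: 2 messages still in flight

Answer: 2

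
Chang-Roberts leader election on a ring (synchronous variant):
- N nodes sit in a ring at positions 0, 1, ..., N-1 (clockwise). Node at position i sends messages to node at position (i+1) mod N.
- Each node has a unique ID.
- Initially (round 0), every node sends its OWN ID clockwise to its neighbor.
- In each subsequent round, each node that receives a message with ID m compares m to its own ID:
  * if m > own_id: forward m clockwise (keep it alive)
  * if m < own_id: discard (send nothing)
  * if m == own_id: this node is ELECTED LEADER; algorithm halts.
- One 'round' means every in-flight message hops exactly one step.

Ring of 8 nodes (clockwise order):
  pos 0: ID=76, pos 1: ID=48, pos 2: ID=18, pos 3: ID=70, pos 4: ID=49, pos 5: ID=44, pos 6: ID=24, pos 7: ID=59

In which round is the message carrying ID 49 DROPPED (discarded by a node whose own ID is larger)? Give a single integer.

Answer: 3

Derivation:
Round 1: pos1(id48) recv 76: fwd; pos2(id18) recv 48: fwd; pos3(id70) recv 18: drop; pos4(id49) recv 70: fwd; pos5(id44) recv 49: fwd; pos6(id24) recv 44: fwd; pos7(id59) recv 24: drop; pos0(id76) recv 59: drop
Round 2: pos2(id18) recv 76: fwd; pos3(id70) recv 48: drop; pos5(id44) recv 70: fwd; pos6(id24) recv 49: fwd; pos7(id59) recv 44: drop
Round 3: pos3(id70) recv 76: fwd; pos6(id24) recv 70: fwd; pos7(id59) recv 49: drop
Round 4: pos4(id49) recv 76: fwd; pos7(id59) recv 70: fwd
Round 5: pos5(id44) recv 76: fwd; pos0(id76) recv 70: drop
Round 6: pos6(id24) recv 76: fwd
Round 7: pos7(id59) recv 76: fwd
Round 8: pos0(id76) recv 76: ELECTED
Message ID 49 originates at pos 4; dropped at pos 7 in round 3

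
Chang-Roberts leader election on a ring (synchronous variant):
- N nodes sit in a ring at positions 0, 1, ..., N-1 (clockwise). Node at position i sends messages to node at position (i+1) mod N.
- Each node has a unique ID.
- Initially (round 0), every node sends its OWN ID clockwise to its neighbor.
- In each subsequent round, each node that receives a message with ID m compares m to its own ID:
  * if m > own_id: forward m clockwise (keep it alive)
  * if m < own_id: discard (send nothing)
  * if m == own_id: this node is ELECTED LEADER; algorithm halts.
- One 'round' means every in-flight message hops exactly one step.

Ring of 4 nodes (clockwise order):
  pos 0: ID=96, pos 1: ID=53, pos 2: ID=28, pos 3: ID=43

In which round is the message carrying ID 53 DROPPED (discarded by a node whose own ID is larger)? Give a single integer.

Round 1: pos1(id53) recv 96: fwd; pos2(id28) recv 53: fwd; pos3(id43) recv 28: drop; pos0(id96) recv 43: drop
Round 2: pos2(id28) recv 96: fwd; pos3(id43) recv 53: fwd
Round 3: pos3(id43) recv 96: fwd; pos0(id96) recv 53: drop
Round 4: pos0(id96) recv 96: ELECTED
Message ID 53 originates at pos 1; dropped at pos 0 in round 3

Answer: 3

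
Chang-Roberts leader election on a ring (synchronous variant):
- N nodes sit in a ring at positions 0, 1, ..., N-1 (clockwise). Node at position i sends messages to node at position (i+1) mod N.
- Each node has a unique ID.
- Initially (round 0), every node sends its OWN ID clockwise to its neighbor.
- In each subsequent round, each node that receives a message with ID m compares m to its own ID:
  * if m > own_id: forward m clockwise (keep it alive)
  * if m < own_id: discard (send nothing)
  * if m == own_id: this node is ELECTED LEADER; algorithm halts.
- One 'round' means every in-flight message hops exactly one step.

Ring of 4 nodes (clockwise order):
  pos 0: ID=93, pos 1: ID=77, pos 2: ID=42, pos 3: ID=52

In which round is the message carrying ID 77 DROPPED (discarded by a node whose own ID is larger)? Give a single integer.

Answer: 3

Derivation:
Round 1: pos1(id77) recv 93: fwd; pos2(id42) recv 77: fwd; pos3(id52) recv 42: drop; pos0(id93) recv 52: drop
Round 2: pos2(id42) recv 93: fwd; pos3(id52) recv 77: fwd
Round 3: pos3(id52) recv 93: fwd; pos0(id93) recv 77: drop
Round 4: pos0(id93) recv 93: ELECTED
Message ID 77 originates at pos 1; dropped at pos 0 in round 3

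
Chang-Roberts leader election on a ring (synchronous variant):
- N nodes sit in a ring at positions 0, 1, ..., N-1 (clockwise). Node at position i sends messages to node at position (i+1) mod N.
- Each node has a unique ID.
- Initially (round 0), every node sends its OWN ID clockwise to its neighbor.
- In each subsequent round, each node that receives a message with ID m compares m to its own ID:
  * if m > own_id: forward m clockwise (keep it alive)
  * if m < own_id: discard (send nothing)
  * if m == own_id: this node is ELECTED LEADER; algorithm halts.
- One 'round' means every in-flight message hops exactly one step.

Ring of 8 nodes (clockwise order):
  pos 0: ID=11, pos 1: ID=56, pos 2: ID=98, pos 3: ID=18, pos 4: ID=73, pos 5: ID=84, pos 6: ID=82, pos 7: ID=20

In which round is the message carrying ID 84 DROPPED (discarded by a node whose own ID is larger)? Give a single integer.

Answer: 5

Derivation:
Round 1: pos1(id56) recv 11: drop; pos2(id98) recv 56: drop; pos3(id18) recv 98: fwd; pos4(id73) recv 18: drop; pos5(id84) recv 73: drop; pos6(id82) recv 84: fwd; pos7(id20) recv 82: fwd; pos0(id11) recv 20: fwd
Round 2: pos4(id73) recv 98: fwd; pos7(id20) recv 84: fwd; pos0(id11) recv 82: fwd; pos1(id56) recv 20: drop
Round 3: pos5(id84) recv 98: fwd; pos0(id11) recv 84: fwd; pos1(id56) recv 82: fwd
Round 4: pos6(id82) recv 98: fwd; pos1(id56) recv 84: fwd; pos2(id98) recv 82: drop
Round 5: pos7(id20) recv 98: fwd; pos2(id98) recv 84: drop
Round 6: pos0(id11) recv 98: fwd
Round 7: pos1(id56) recv 98: fwd
Round 8: pos2(id98) recv 98: ELECTED
Message ID 84 originates at pos 5; dropped at pos 2 in round 5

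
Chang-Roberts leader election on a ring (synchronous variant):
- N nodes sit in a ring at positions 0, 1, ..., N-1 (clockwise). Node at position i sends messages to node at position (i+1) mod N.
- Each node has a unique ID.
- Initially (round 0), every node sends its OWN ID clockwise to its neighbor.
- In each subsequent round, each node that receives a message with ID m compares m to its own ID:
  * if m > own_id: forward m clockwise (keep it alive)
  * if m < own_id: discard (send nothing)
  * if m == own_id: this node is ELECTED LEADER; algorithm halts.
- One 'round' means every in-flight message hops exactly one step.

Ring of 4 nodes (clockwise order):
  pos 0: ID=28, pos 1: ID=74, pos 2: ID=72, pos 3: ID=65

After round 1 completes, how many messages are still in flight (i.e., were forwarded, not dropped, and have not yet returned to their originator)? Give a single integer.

Answer: 3

Derivation:
Round 1: pos1(id74) recv 28: drop; pos2(id72) recv 74: fwd; pos3(id65) recv 72: fwd; pos0(id28) recv 65: fwd
After round 1: 3 messages still in flight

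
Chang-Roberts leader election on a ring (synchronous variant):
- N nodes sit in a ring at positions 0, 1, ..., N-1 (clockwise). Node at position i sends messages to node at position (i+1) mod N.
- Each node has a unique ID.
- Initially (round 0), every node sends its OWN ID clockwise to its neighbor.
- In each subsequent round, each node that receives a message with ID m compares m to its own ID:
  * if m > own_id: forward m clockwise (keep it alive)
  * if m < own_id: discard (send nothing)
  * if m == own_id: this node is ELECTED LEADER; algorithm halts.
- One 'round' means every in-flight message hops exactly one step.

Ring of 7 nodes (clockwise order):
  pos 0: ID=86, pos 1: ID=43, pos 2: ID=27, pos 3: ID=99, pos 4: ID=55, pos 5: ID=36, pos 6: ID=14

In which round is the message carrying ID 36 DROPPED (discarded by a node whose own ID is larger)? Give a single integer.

Round 1: pos1(id43) recv 86: fwd; pos2(id27) recv 43: fwd; pos3(id99) recv 27: drop; pos4(id55) recv 99: fwd; pos5(id36) recv 55: fwd; pos6(id14) recv 36: fwd; pos0(id86) recv 14: drop
Round 2: pos2(id27) recv 86: fwd; pos3(id99) recv 43: drop; pos5(id36) recv 99: fwd; pos6(id14) recv 55: fwd; pos0(id86) recv 36: drop
Round 3: pos3(id99) recv 86: drop; pos6(id14) recv 99: fwd; pos0(id86) recv 55: drop
Round 4: pos0(id86) recv 99: fwd
Round 5: pos1(id43) recv 99: fwd
Round 6: pos2(id27) recv 99: fwd
Round 7: pos3(id99) recv 99: ELECTED
Message ID 36 originates at pos 5; dropped at pos 0 in round 2

Answer: 2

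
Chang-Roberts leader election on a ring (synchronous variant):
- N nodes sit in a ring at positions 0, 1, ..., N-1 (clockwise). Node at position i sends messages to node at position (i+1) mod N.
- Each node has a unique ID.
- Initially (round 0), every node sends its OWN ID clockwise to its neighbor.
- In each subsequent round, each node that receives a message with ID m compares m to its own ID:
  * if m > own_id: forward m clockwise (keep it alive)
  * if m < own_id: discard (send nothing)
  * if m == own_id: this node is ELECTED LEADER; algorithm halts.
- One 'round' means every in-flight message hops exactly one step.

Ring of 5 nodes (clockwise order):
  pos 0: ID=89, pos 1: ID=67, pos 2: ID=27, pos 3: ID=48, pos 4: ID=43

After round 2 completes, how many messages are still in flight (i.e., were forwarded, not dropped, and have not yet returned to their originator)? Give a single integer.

Round 1: pos1(id67) recv 89: fwd; pos2(id27) recv 67: fwd; pos3(id48) recv 27: drop; pos4(id43) recv 48: fwd; pos0(id89) recv 43: drop
Round 2: pos2(id27) recv 89: fwd; pos3(id48) recv 67: fwd; pos0(id89) recv 48: drop
After round 2: 2 messages still in flight

Answer: 2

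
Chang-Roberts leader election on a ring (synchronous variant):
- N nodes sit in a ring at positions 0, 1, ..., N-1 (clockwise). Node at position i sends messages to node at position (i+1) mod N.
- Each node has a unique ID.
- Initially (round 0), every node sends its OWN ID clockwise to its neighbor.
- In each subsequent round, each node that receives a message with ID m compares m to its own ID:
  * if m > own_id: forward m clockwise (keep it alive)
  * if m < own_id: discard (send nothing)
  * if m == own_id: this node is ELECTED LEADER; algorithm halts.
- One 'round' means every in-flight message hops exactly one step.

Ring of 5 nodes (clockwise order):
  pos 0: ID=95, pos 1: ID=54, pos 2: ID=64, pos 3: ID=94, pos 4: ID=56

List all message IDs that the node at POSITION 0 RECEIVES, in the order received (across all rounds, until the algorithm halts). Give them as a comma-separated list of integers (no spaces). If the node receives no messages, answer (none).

Round 1: pos1(id54) recv 95: fwd; pos2(id64) recv 54: drop; pos3(id94) recv 64: drop; pos4(id56) recv 94: fwd; pos0(id95) recv 56: drop
Round 2: pos2(id64) recv 95: fwd; pos0(id95) recv 94: drop
Round 3: pos3(id94) recv 95: fwd
Round 4: pos4(id56) recv 95: fwd
Round 5: pos0(id95) recv 95: ELECTED

Answer: 56,94,95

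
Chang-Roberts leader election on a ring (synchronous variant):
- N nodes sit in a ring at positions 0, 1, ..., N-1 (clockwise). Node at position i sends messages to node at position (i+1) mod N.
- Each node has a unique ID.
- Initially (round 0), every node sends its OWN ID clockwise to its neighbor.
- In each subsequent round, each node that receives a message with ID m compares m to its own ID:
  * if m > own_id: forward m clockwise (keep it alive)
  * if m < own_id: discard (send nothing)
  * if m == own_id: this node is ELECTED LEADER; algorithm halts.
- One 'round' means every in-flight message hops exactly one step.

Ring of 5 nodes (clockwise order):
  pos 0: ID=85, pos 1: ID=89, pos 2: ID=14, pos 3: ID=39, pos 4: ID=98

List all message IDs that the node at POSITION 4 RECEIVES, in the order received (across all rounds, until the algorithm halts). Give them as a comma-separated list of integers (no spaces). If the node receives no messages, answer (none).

Round 1: pos1(id89) recv 85: drop; pos2(id14) recv 89: fwd; pos3(id39) recv 14: drop; pos4(id98) recv 39: drop; pos0(id85) recv 98: fwd
Round 2: pos3(id39) recv 89: fwd; pos1(id89) recv 98: fwd
Round 3: pos4(id98) recv 89: drop; pos2(id14) recv 98: fwd
Round 4: pos3(id39) recv 98: fwd
Round 5: pos4(id98) recv 98: ELECTED

Answer: 39,89,98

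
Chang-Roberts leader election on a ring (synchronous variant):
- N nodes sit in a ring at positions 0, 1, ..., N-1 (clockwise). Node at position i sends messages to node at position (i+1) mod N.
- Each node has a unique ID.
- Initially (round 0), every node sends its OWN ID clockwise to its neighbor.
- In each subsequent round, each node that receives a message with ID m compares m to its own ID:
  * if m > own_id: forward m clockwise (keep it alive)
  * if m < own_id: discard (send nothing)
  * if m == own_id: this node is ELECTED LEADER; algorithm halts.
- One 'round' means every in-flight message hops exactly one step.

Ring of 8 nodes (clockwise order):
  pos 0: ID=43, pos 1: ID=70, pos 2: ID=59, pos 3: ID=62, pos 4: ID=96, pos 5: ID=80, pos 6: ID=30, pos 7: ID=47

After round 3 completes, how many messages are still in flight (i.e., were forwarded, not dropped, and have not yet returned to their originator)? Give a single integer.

Round 1: pos1(id70) recv 43: drop; pos2(id59) recv 70: fwd; pos3(id62) recv 59: drop; pos4(id96) recv 62: drop; pos5(id80) recv 96: fwd; pos6(id30) recv 80: fwd; pos7(id47) recv 30: drop; pos0(id43) recv 47: fwd
Round 2: pos3(id62) recv 70: fwd; pos6(id30) recv 96: fwd; pos7(id47) recv 80: fwd; pos1(id70) recv 47: drop
Round 3: pos4(id96) recv 70: drop; pos7(id47) recv 96: fwd; pos0(id43) recv 80: fwd
After round 3: 2 messages still in flight

Answer: 2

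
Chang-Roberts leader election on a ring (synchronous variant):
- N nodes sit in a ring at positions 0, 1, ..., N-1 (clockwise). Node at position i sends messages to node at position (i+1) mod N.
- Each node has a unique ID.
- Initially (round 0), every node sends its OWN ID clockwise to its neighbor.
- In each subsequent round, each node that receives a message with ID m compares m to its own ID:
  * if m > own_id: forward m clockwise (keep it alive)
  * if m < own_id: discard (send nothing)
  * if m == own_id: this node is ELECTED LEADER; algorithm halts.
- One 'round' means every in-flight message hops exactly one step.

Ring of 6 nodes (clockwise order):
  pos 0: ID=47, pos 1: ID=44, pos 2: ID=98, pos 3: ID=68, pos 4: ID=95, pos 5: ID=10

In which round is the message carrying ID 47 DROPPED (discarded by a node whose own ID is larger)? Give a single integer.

Answer: 2

Derivation:
Round 1: pos1(id44) recv 47: fwd; pos2(id98) recv 44: drop; pos3(id68) recv 98: fwd; pos4(id95) recv 68: drop; pos5(id10) recv 95: fwd; pos0(id47) recv 10: drop
Round 2: pos2(id98) recv 47: drop; pos4(id95) recv 98: fwd; pos0(id47) recv 95: fwd
Round 3: pos5(id10) recv 98: fwd; pos1(id44) recv 95: fwd
Round 4: pos0(id47) recv 98: fwd; pos2(id98) recv 95: drop
Round 5: pos1(id44) recv 98: fwd
Round 6: pos2(id98) recv 98: ELECTED
Message ID 47 originates at pos 0; dropped at pos 2 in round 2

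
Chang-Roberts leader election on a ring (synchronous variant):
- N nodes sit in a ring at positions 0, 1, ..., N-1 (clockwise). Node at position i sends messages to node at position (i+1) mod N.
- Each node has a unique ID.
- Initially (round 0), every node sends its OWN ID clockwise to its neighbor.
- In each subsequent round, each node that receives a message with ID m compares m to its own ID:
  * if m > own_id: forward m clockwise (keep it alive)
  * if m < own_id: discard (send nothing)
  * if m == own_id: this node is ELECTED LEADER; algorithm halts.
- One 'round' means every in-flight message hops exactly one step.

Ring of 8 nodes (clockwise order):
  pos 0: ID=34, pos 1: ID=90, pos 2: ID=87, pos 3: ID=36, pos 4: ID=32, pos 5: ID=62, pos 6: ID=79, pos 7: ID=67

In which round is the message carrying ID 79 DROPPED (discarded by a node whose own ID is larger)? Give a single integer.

Round 1: pos1(id90) recv 34: drop; pos2(id87) recv 90: fwd; pos3(id36) recv 87: fwd; pos4(id32) recv 36: fwd; pos5(id62) recv 32: drop; pos6(id79) recv 62: drop; pos7(id67) recv 79: fwd; pos0(id34) recv 67: fwd
Round 2: pos3(id36) recv 90: fwd; pos4(id32) recv 87: fwd; pos5(id62) recv 36: drop; pos0(id34) recv 79: fwd; pos1(id90) recv 67: drop
Round 3: pos4(id32) recv 90: fwd; pos5(id62) recv 87: fwd; pos1(id90) recv 79: drop
Round 4: pos5(id62) recv 90: fwd; pos6(id79) recv 87: fwd
Round 5: pos6(id79) recv 90: fwd; pos7(id67) recv 87: fwd
Round 6: pos7(id67) recv 90: fwd; pos0(id34) recv 87: fwd
Round 7: pos0(id34) recv 90: fwd; pos1(id90) recv 87: drop
Round 8: pos1(id90) recv 90: ELECTED
Message ID 79 originates at pos 6; dropped at pos 1 in round 3

Answer: 3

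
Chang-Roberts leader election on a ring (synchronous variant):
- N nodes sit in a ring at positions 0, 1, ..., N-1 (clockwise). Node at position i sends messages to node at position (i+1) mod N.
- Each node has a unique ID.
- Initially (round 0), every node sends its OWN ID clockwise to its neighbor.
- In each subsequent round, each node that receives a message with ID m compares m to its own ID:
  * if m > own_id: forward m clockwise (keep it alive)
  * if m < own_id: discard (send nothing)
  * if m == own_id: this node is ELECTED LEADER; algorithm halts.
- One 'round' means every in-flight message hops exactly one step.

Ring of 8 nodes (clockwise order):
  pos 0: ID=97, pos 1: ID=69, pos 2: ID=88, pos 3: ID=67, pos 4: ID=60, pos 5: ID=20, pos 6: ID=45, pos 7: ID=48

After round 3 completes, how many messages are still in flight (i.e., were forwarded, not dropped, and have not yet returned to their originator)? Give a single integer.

Round 1: pos1(id69) recv 97: fwd; pos2(id88) recv 69: drop; pos3(id67) recv 88: fwd; pos4(id60) recv 67: fwd; pos5(id20) recv 60: fwd; pos6(id45) recv 20: drop; pos7(id48) recv 45: drop; pos0(id97) recv 48: drop
Round 2: pos2(id88) recv 97: fwd; pos4(id60) recv 88: fwd; pos5(id20) recv 67: fwd; pos6(id45) recv 60: fwd
Round 3: pos3(id67) recv 97: fwd; pos5(id20) recv 88: fwd; pos6(id45) recv 67: fwd; pos7(id48) recv 60: fwd
After round 3: 4 messages still in flight

Answer: 4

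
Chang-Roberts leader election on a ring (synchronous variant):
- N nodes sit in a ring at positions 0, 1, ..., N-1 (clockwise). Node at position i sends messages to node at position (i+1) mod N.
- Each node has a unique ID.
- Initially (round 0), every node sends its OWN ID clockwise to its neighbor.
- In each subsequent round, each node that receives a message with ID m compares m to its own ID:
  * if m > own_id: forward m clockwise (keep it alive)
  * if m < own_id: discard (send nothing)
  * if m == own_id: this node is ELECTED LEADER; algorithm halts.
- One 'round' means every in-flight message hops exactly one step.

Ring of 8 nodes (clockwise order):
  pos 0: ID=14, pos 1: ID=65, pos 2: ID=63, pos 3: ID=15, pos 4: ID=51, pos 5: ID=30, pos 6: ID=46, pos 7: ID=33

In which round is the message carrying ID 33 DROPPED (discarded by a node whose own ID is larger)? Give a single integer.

Answer: 2

Derivation:
Round 1: pos1(id65) recv 14: drop; pos2(id63) recv 65: fwd; pos3(id15) recv 63: fwd; pos4(id51) recv 15: drop; pos5(id30) recv 51: fwd; pos6(id46) recv 30: drop; pos7(id33) recv 46: fwd; pos0(id14) recv 33: fwd
Round 2: pos3(id15) recv 65: fwd; pos4(id51) recv 63: fwd; pos6(id46) recv 51: fwd; pos0(id14) recv 46: fwd; pos1(id65) recv 33: drop
Round 3: pos4(id51) recv 65: fwd; pos5(id30) recv 63: fwd; pos7(id33) recv 51: fwd; pos1(id65) recv 46: drop
Round 4: pos5(id30) recv 65: fwd; pos6(id46) recv 63: fwd; pos0(id14) recv 51: fwd
Round 5: pos6(id46) recv 65: fwd; pos7(id33) recv 63: fwd; pos1(id65) recv 51: drop
Round 6: pos7(id33) recv 65: fwd; pos0(id14) recv 63: fwd
Round 7: pos0(id14) recv 65: fwd; pos1(id65) recv 63: drop
Round 8: pos1(id65) recv 65: ELECTED
Message ID 33 originates at pos 7; dropped at pos 1 in round 2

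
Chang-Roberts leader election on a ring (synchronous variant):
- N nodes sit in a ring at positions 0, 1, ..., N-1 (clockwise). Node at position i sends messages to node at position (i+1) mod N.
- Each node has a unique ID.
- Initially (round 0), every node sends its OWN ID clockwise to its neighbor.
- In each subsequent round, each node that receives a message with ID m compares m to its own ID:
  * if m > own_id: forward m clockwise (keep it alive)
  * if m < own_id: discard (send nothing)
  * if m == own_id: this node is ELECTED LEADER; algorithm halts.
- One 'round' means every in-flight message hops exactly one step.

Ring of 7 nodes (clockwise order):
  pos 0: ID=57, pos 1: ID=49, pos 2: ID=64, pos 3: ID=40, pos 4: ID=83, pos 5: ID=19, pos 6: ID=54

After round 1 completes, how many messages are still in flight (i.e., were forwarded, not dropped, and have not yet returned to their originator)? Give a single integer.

Round 1: pos1(id49) recv 57: fwd; pos2(id64) recv 49: drop; pos3(id40) recv 64: fwd; pos4(id83) recv 40: drop; pos5(id19) recv 83: fwd; pos6(id54) recv 19: drop; pos0(id57) recv 54: drop
After round 1: 3 messages still in flight

Answer: 3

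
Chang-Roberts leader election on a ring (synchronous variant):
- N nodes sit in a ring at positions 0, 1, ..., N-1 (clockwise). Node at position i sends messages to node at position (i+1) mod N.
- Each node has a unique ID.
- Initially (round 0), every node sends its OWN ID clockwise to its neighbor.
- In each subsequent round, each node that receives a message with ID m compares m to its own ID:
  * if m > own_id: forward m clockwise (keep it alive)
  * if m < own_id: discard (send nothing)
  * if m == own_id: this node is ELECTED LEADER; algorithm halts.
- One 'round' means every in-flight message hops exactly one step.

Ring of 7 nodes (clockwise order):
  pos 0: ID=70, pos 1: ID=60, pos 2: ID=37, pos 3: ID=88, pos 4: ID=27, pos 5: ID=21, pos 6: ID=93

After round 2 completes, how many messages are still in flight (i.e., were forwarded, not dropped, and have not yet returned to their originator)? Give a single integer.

Answer: 3

Derivation:
Round 1: pos1(id60) recv 70: fwd; pos2(id37) recv 60: fwd; pos3(id88) recv 37: drop; pos4(id27) recv 88: fwd; pos5(id21) recv 27: fwd; pos6(id93) recv 21: drop; pos0(id70) recv 93: fwd
Round 2: pos2(id37) recv 70: fwd; pos3(id88) recv 60: drop; pos5(id21) recv 88: fwd; pos6(id93) recv 27: drop; pos1(id60) recv 93: fwd
After round 2: 3 messages still in flight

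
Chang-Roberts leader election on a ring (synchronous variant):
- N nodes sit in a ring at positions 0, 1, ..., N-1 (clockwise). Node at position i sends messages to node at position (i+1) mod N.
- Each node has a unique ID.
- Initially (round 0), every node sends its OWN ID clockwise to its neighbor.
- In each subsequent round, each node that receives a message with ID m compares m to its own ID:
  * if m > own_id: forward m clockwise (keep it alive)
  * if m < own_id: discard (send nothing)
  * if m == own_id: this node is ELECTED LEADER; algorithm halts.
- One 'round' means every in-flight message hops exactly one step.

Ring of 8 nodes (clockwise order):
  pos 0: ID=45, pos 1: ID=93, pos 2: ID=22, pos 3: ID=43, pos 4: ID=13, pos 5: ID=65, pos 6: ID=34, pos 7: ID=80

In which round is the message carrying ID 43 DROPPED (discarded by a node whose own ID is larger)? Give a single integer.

Round 1: pos1(id93) recv 45: drop; pos2(id22) recv 93: fwd; pos3(id43) recv 22: drop; pos4(id13) recv 43: fwd; pos5(id65) recv 13: drop; pos6(id34) recv 65: fwd; pos7(id80) recv 34: drop; pos0(id45) recv 80: fwd
Round 2: pos3(id43) recv 93: fwd; pos5(id65) recv 43: drop; pos7(id80) recv 65: drop; pos1(id93) recv 80: drop
Round 3: pos4(id13) recv 93: fwd
Round 4: pos5(id65) recv 93: fwd
Round 5: pos6(id34) recv 93: fwd
Round 6: pos7(id80) recv 93: fwd
Round 7: pos0(id45) recv 93: fwd
Round 8: pos1(id93) recv 93: ELECTED
Message ID 43 originates at pos 3; dropped at pos 5 in round 2

Answer: 2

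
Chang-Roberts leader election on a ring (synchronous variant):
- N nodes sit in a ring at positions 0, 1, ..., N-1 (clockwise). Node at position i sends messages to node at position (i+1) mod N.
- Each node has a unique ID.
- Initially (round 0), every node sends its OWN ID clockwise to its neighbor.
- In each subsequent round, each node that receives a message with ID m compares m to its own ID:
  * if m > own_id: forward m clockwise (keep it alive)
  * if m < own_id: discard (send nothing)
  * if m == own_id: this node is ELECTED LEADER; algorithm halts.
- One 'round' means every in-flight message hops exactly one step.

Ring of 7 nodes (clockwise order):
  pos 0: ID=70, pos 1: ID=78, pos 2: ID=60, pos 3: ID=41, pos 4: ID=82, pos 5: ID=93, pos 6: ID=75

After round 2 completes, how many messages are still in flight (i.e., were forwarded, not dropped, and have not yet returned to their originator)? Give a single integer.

Round 1: pos1(id78) recv 70: drop; pos2(id60) recv 78: fwd; pos3(id41) recv 60: fwd; pos4(id82) recv 41: drop; pos5(id93) recv 82: drop; pos6(id75) recv 93: fwd; pos0(id70) recv 75: fwd
Round 2: pos3(id41) recv 78: fwd; pos4(id82) recv 60: drop; pos0(id70) recv 93: fwd; pos1(id78) recv 75: drop
After round 2: 2 messages still in flight

Answer: 2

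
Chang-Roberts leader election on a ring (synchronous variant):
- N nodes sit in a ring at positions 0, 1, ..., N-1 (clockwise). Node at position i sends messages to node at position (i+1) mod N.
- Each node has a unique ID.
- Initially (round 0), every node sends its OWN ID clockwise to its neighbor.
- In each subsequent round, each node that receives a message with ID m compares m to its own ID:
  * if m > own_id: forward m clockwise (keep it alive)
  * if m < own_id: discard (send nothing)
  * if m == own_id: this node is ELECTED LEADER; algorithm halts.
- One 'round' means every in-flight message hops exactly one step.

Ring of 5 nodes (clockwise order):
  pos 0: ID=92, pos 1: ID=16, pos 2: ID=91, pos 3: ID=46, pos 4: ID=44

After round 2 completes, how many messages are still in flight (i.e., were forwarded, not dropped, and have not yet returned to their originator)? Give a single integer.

Answer: 2

Derivation:
Round 1: pos1(id16) recv 92: fwd; pos2(id91) recv 16: drop; pos3(id46) recv 91: fwd; pos4(id44) recv 46: fwd; pos0(id92) recv 44: drop
Round 2: pos2(id91) recv 92: fwd; pos4(id44) recv 91: fwd; pos0(id92) recv 46: drop
After round 2: 2 messages still in flight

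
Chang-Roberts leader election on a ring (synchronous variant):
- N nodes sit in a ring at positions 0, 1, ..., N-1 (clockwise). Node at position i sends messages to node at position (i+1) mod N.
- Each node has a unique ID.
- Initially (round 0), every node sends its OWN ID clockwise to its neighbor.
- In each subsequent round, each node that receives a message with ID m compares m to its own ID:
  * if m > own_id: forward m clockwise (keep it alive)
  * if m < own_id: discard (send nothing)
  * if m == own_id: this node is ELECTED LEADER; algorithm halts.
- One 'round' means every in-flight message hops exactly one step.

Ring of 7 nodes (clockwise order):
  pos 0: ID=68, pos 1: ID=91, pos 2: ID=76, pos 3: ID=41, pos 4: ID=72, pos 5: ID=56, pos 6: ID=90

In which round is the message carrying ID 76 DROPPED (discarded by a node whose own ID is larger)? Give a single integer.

Round 1: pos1(id91) recv 68: drop; pos2(id76) recv 91: fwd; pos3(id41) recv 76: fwd; pos4(id72) recv 41: drop; pos5(id56) recv 72: fwd; pos6(id90) recv 56: drop; pos0(id68) recv 90: fwd
Round 2: pos3(id41) recv 91: fwd; pos4(id72) recv 76: fwd; pos6(id90) recv 72: drop; pos1(id91) recv 90: drop
Round 3: pos4(id72) recv 91: fwd; pos5(id56) recv 76: fwd
Round 4: pos5(id56) recv 91: fwd; pos6(id90) recv 76: drop
Round 5: pos6(id90) recv 91: fwd
Round 6: pos0(id68) recv 91: fwd
Round 7: pos1(id91) recv 91: ELECTED
Message ID 76 originates at pos 2; dropped at pos 6 in round 4

Answer: 4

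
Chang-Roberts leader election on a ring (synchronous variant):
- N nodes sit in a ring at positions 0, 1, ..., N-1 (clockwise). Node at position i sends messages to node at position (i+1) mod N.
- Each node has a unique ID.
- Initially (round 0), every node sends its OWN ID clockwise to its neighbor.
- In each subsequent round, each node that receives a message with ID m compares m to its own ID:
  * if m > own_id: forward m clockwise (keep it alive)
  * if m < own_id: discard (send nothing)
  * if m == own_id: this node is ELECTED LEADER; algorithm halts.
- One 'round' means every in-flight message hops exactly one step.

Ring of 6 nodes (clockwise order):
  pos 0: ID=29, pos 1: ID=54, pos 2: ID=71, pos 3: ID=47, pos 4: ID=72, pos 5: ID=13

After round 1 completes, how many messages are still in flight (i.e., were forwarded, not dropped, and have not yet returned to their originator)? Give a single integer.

Answer: 2

Derivation:
Round 1: pos1(id54) recv 29: drop; pos2(id71) recv 54: drop; pos3(id47) recv 71: fwd; pos4(id72) recv 47: drop; pos5(id13) recv 72: fwd; pos0(id29) recv 13: drop
After round 1: 2 messages still in flight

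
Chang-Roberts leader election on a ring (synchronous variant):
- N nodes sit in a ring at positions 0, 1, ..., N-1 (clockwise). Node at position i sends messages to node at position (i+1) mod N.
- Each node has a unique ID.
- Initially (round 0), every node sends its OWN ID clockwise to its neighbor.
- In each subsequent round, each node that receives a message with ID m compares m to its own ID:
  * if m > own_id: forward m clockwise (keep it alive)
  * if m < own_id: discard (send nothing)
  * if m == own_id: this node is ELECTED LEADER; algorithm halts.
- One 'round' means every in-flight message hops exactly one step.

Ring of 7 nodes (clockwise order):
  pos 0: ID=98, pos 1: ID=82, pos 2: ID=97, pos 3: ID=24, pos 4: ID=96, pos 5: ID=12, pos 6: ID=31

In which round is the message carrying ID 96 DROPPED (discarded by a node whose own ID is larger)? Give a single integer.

Round 1: pos1(id82) recv 98: fwd; pos2(id97) recv 82: drop; pos3(id24) recv 97: fwd; pos4(id96) recv 24: drop; pos5(id12) recv 96: fwd; pos6(id31) recv 12: drop; pos0(id98) recv 31: drop
Round 2: pos2(id97) recv 98: fwd; pos4(id96) recv 97: fwd; pos6(id31) recv 96: fwd
Round 3: pos3(id24) recv 98: fwd; pos5(id12) recv 97: fwd; pos0(id98) recv 96: drop
Round 4: pos4(id96) recv 98: fwd; pos6(id31) recv 97: fwd
Round 5: pos5(id12) recv 98: fwd; pos0(id98) recv 97: drop
Round 6: pos6(id31) recv 98: fwd
Round 7: pos0(id98) recv 98: ELECTED
Message ID 96 originates at pos 4; dropped at pos 0 in round 3

Answer: 3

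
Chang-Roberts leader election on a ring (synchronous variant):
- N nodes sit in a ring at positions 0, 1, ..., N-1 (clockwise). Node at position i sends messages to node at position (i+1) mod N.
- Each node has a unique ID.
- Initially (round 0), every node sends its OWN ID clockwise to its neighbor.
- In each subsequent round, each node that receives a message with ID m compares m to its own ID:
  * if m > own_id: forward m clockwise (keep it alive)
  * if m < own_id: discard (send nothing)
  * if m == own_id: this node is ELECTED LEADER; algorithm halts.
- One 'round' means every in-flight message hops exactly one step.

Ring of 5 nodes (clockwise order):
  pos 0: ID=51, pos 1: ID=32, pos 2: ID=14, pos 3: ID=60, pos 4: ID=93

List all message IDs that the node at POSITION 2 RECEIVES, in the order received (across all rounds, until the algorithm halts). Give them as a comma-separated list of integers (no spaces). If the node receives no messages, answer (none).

Answer: 32,51,93

Derivation:
Round 1: pos1(id32) recv 51: fwd; pos2(id14) recv 32: fwd; pos3(id60) recv 14: drop; pos4(id93) recv 60: drop; pos0(id51) recv 93: fwd
Round 2: pos2(id14) recv 51: fwd; pos3(id60) recv 32: drop; pos1(id32) recv 93: fwd
Round 3: pos3(id60) recv 51: drop; pos2(id14) recv 93: fwd
Round 4: pos3(id60) recv 93: fwd
Round 5: pos4(id93) recv 93: ELECTED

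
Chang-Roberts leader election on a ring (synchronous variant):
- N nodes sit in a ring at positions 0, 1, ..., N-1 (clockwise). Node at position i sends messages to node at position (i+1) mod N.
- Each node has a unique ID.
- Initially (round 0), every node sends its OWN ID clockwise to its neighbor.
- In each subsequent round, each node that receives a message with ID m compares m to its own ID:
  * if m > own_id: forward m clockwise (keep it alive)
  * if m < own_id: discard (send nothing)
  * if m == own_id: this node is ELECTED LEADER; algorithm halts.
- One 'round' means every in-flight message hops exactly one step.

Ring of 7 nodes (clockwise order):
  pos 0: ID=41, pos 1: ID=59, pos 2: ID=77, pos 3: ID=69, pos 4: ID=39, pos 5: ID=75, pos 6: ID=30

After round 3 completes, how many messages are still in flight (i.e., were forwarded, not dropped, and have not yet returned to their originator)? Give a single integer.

Round 1: pos1(id59) recv 41: drop; pos2(id77) recv 59: drop; pos3(id69) recv 77: fwd; pos4(id39) recv 69: fwd; pos5(id75) recv 39: drop; pos6(id30) recv 75: fwd; pos0(id41) recv 30: drop
Round 2: pos4(id39) recv 77: fwd; pos5(id75) recv 69: drop; pos0(id41) recv 75: fwd
Round 3: pos5(id75) recv 77: fwd; pos1(id59) recv 75: fwd
After round 3: 2 messages still in flight

Answer: 2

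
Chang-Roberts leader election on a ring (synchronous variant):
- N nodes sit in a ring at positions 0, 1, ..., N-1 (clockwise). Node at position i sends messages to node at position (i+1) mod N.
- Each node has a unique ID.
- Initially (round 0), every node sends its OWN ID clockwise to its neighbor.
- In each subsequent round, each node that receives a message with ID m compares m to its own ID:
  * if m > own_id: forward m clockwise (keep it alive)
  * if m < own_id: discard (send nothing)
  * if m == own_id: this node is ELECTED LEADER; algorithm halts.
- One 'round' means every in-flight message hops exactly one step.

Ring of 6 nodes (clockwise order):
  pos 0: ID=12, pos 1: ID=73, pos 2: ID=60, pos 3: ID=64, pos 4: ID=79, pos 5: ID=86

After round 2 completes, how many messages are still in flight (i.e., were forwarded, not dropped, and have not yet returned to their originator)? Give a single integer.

Answer: 2

Derivation:
Round 1: pos1(id73) recv 12: drop; pos2(id60) recv 73: fwd; pos3(id64) recv 60: drop; pos4(id79) recv 64: drop; pos5(id86) recv 79: drop; pos0(id12) recv 86: fwd
Round 2: pos3(id64) recv 73: fwd; pos1(id73) recv 86: fwd
After round 2: 2 messages still in flight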